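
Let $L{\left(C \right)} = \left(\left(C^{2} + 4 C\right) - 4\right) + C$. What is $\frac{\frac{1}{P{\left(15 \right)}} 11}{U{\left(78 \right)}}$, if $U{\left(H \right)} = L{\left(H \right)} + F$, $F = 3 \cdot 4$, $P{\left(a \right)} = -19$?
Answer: $- \frac{11}{123158} \approx -8.9316 \cdot 10^{-5}$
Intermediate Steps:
$L{\left(C \right)} = -4 + C^{2} + 5 C$ ($L{\left(C \right)} = \left(-4 + C^{2} + 4 C\right) + C = -4 + C^{2} + 5 C$)
$F = 12$
$U{\left(H \right)} = 8 + H^{2} + 5 H$ ($U{\left(H \right)} = \left(-4 + H^{2} + 5 H\right) + 12 = 8 + H^{2} + 5 H$)
$\frac{\frac{1}{P{\left(15 \right)}} 11}{U{\left(78 \right)}} = \frac{\frac{1}{-19} \cdot 11}{8 + 78^{2} + 5 \cdot 78} = \frac{\left(- \frac{1}{19}\right) 11}{8 + 6084 + 390} = - \frac{11}{19 \cdot 6482} = \left(- \frac{11}{19}\right) \frac{1}{6482} = - \frac{11}{123158}$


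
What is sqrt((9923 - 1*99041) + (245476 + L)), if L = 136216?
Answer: sqrt(292574) ≈ 540.90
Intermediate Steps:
sqrt((9923 - 1*99041) + (245476 + L)) = sqrt((9923 - 1*99041) + (245476 + 136216)) = sqrt((9923 - 99041) + 381692) = sqrt(-89118 + 381692) = sqrt(292574)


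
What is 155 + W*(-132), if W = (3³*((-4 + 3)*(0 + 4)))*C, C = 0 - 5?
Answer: -71125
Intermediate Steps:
C = -5
W = 540 (W = (3³*((-4 + 3)*(0 + 4)))*(-5) = (27*(-1*4))*(-5) = (27*(-4))*(-5) = -108*(-5) = 540)
155 + W*(-132) = 155 + 540*(-132) = 155 - 71280 = -71125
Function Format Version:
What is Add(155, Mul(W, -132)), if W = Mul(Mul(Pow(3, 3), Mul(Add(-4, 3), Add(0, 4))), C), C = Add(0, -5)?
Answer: -71125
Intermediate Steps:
C = -5
W = 540 (W = Mul(Mul(Pow(3, 3), Mul(Add(-4, 3), Add(0, 4))), -5) = Mul(Mul(27, Mul(-1, 4)), -5) = Mul(Mul(27, -4), -5) = Mul(-108, -5) = 540)
Add(155, Mul(W, -132)) = Add(155, Mul(540, -132)) = Add(155, -71280) = -71125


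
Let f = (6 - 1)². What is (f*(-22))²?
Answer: 302500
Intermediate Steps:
f = 25 (f = 5² = 25)
(f*(-22))² = (25*(-22))² = (-550)² = 302500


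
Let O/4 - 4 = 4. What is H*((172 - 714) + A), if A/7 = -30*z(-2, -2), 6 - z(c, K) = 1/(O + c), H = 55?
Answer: -98725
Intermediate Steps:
O = 32 (O = 16 + 4*4 = 16 + 16 = 32)
z(c, K) = 6 - 1/(32 + c)
A = -1253 (A = 7*(-30*(191 + 6*(-2))/(32 - 2)) = 7*(-30*(191 - 12)/30) = 7*(-179) = -1253)
H*((172 - 714) + A) = 55*((172 - 714) - 1253) = 55*(-542 - 1253) = 55*(-1795) = -98725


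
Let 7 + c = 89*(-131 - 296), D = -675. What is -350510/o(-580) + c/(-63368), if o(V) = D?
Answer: 2223677443/4277340 ≈ 519.87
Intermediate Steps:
o(V) = -675
c = -38010 (c = -7 + 89*(-131 - 296) = -7 + 89*(-427) = -7 - 38003 = -38010)
-350510/o(-580) + c/(-63368) = -350510/(-675) - 38010/(-63368) = -350510*(-1/675) - 38010*(-1/63368) = 70102/135 + 19005/31684 = 2223677443/4277340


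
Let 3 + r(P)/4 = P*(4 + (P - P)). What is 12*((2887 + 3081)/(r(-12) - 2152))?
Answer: -17904/589 ≈ -30.397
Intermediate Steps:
r(P) = -12 + 16*P (r(P) = -12 + 4*(P*(4 + (P - P))) = -12 + 4*(P*(4 + 0)) = -12 + 4*(P*4) = -12 + 4*(4*P) = -12 + 16*P)
12*((2887 + 3081)/(r(-12) - 2152)) = 12*((2887 + 3081)/((-12 + 16*(-12)) - 2152)) = 12*(5968/((-12 - 192) - 2152)) = 12*(5968/(-204 - 2152)) = 12*(5968/(-2356)) = 12*(5968*(-1/2356)) = 12*(-1492/589) = -17904/589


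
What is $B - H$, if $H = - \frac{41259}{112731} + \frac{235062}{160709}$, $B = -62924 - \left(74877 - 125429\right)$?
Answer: $- \frac{74720661708493}{6038962093} \approx -12373.0$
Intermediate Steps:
$B = -12372$ ($B = -62924 - \left(74877 - 125429\right) = -62924 - -50552 = -62924 + 50552 = -12372$)
$H = \frac{6622693897}{6038962093}$ ($H = \left(-41259\right) \frac{1}{112731} + 235062 \cdot \frac{1}{160709} = - \frac{13753}{37577} + \frac{235062}{160709} = \frac{6622693897}{6038962093} \approx 1.0967$)
$B - H = -12372 - \frac{6622693897}{6038962093} = - \frac{74720661708493}{6038962093}$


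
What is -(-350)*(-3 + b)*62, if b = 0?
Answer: -65100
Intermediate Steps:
-(-350)*(-3 + b)*62 = -(-350)*(-3 + 0)*62 = -(-350)*(-3)*62 = -70*15*62 = -1050*62 = -65100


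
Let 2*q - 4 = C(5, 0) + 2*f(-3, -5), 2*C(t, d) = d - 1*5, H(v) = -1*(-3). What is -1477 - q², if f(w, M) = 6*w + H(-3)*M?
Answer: -40273/16 ≈ -2517.1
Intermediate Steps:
H(v) = 3
C(t, d) = -5/2 + d/2 (C(t, d) = (d - 1*5)/2 = (d - 5)/2 = (-5 + d)/2 = -5/2 + d/2)
f(w, M) = 3*M + 6*w (f(w, M) = 6*w + 3*M = 3*M + 6*w)
q = -129/4 (q = 2 + ((-5/2 + (½)*0) + 2*(3*(-5) + 6*(-3)))/2 = 2 + ((-5/2 + 0) + 2*(-15 - 18))/2 = 2 + (-5/2 + 2*(-33))/2 = 2 + (-5/2 - 66)/2 = 2 + (½)*(-137/2) = 2 - 137/4 = -129/4 ≈ -32.250)
-1477 - q² = -1477 - (-129/4)² = -1477 - 1*16641/16 = -1477 - 16641/16 = -40273/16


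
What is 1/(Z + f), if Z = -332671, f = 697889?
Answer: 1/365218 ≈ 2.7381e-6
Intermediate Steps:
1/(Z + f) = 1/(-332671 + 697889) = 1/365218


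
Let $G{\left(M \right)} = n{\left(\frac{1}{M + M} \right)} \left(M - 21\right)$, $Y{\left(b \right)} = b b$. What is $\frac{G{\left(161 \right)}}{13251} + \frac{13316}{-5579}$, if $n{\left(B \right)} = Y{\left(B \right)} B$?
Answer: $- \frac{30056193922823}{12592633367202} \approx -2.3868$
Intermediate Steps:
$Y{\left(b \right)} = b^{2}$
$n{\left(B \right)} = B^{3}$ ($n{\left(B \right)} = B^{2} B = B^{3}$)
$G{\left(M \right)} = \frac{-21 + M}{8 M^{3}}$ ($G{\left(M \right)} = \left(\frac{1}{M + M}\right)^{3} \left(M - 21\right) = \left(\frac{1}{2 M}\right)^{3} \left(-21 + M\right) = \frac{1}{8 M^{3}} \left(-21 + M\right) = \frac{-21 + M}{8 M^{3}}$)
$\frac{G{\left(161 \right)}}{13251} + \frac{13316}{-5579} = \frac{\frac{1}{8} \cdot \frac{1}{4173281} \left(-21 + 161\right)}{13251} + \frac{13316}{-5579} = \frac{1}{8} \cdot \frac{1}{4173281} \cdot 140 \cdot \frac{1}{13251} + 13316 \left(- \frac{1}{5579}\right) = \frac{5}{1192366} \cdot \frac{1}{13251} - \frac{13316}{5579} = \frac{5}{15800041866} - \frac{13316}{5579} = - \frac{30056193922823}{12592633367202}$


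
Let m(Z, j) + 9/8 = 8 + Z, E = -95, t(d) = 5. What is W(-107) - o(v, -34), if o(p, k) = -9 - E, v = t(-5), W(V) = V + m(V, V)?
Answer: -2345/8 ≈ -293.13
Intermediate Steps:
m(Z, j) = 55/8 + Z (m(Z, j) = -9/8 + (8 + Z) = 55/8 + Z)
W(V) = 55/8 + 2*V (W(V) = V + (55/8 + V) = 55/8 + 2*V)
v = 5
o(p, k) = 86 (o(p, k) = -9 - 1*(-95) = -9 + 95 = 86)
W(-107) - o(v, -34) = (55/8 + 2*(-107)) - 1*86 = (55/8 - 214) - 86 = -1657/8 - 86 = -2345/8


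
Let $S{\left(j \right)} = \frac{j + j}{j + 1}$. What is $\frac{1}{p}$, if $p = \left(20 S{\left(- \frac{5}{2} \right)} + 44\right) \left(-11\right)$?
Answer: $- \frac{3}{3652} \approx -0.00082147$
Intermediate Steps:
$S{\left(j \right)} = \frac{2 j}{1 + j}$
$p = - \frac{3652}{3}$ ($p = \left(20 \frac{2 \left(- \frac{5}{2}\right)}{1 - \frac{5}{2}} + 44\right) \left(-11\right) = \left(20 \frac{2 \left(\left(-5\right) \frac{1}{2}\right)}{1 - \frac{5}{2}} + 44\right) \left(-11\right) = \left(20 \cdot 2 \left(- \frac{5}{2}\right) \frac{1}{1 - \frac{5}{2}} + 44\right) \left(-11\right) = \left(20 \cdot 2 \left(- \frac{5}{2}\right) \frac{1}{- \frac{3}{2}} + 44\right) \left(-11\right) = \left(20 \cdot 2 \left(- \frac{5}{2}\right) \left(- \frac{2}{3}\right) + 44\right) \left(-11\right) = \left(20 \cdot \frac{10}{3} + 44\right) \left(-11\right) = \left(\frac{200}{3} + 44\right) \left(-11\right) = \frac{332}{3} \left(-11\right) = - \frac{3652}{3} \approx -1217.3$)
$\frac{1}{p} = \frac{1}{- \frac{3652}{3}} = - \frac{3}{3652}$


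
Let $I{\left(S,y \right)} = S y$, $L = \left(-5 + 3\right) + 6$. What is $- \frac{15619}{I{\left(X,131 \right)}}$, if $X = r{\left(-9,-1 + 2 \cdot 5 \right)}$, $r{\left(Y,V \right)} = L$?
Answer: $- \frac{15619}{524} \approx -29.807$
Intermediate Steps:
$L = 4$ ($L = -2 + 6 = 4$)
$r{\left(Y,V \right)} = 4$
$X = 4$
$- \frac{15619}{I{\left(X,131 \right)}} = - \frac{15619}{4 \cdot 131} = - \frac{15619}{524}$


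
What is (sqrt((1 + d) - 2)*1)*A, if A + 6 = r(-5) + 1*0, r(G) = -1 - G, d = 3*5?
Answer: -2*sqrt(14) ≈ -7.4833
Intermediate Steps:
d = 15
A = -2 (A = -6 + ((-1 - 1*(-5)) + 1*0) = -6 + ((-1 + 5) + 0) = -6 + (4 + 0) = -6 + 4 = -2)
(sqrt((1 + d) - 2)*1)*A = (sqrt((1 + 15) - 2)*1)*(-2) = (sqrt(16 - 2)*1)*(-2) = (sqrt(14)*1)*(-2) = sqrt(14)*(-2) = -2*sqrt(14)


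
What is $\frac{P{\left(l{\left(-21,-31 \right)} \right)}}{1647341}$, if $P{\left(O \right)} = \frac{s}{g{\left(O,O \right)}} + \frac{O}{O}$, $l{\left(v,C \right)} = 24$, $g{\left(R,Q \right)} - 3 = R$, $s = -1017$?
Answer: $- \frac{110}{4942023} \approx -2.2258 \cdot 10^{-5}$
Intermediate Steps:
$g{\left(R,Q \right)} = 3 + R$
$P{\left(O \right)} = 1 - \frac{1017}{3 + O}$ ($P{\left(O \right)} = - \frac{1017}{3 + O} + \frac{O}{O} = - \frac{1017}{3 + O} + 1 = 1 - \frac{1017}{3 + O}$)
$\frac{P{\left(l{\left(-21,-31 \right)} \right)}}{1647341} = \frac{\frac{1}{3 + 24} \left(-1014 + 24\right)}{1647341} = \frac{1}{27} \left(-990\right) \frac{1}{1647341} = \left(- \frac{110}{3}\right) \frac{1}{1647341} = - \frac{110}{4942023}$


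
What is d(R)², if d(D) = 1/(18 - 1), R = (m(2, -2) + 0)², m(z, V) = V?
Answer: 1/289 ≈ 0.0034602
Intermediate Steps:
R = 4 (R = (-2 + 0)² = (-2)² = 4)
d(D) = 1/17
d(R)² = (1/17)² = 1/289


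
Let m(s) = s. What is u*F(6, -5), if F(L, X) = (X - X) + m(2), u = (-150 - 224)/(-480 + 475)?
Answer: 748/5 ≈ 149.60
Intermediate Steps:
u = 374/5 (u = -374/(-5) = -374*(-⅕) = 374/5 ≈ 74.800)
F(L, X) = 2 (F(L, X) = (X - X) + 2 = 0 + 2 = 2)
u*F(6, -5) = (374/5)*2 = 748/5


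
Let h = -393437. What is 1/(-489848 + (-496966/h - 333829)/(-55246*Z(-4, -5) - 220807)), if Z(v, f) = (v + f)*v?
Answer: -869363181731/425855684504383581 ≈ -2.0415e-6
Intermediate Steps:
Z(v, f) = v*(f + v) (Z(v, f) = (f + v)*v = v*(f + v))
1/(-489848 + (-496966/h - 333829)/(-55246*Z(-4, -5) - 220807)) = 1/(-489848 + (-496966/(-393437) - 333829)/(-(-220984)*(-5 - 4) - 220807)) = 1/(-489848 + (-496966*(-1/393437) - 333829)/(-(-220984)*(-9) - 220807)) = 1/(-489848 + (496966/393437 - 333829)/(-55246*36 - 220807)) = 1/(-489848 - 131340183307/(393437*(-1988856 - 220807))) = 1/(-489848 - 131340183307/393437/(-2209663)) = 1/(-489848 - 131340183307/393437*(-1/2209663)) = 1/(-489848 + 131340183307/869363181731) = 1/(-425855684504383581/869363181731) = -869363181731/425855684504383581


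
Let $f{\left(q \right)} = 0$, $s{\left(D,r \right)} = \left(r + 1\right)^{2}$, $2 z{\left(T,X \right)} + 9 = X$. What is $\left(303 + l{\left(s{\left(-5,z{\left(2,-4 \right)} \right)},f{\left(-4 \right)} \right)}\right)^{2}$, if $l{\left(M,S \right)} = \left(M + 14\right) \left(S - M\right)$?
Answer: $\frac{274531761}{256} \approx 1.0724 \cdot 10^{6}$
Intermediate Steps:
$z{\left(T,X \right)} = - \frac{9}{2} + \frac{X}{2}$
$s{\left(D,r \right)} = \left(1 + r\right)^{2}$
$l{\left(M,S \right)} = \left(14 + M\right) \left(S - M\right)$
$\left(303 + l{\left(s{\left(-5,z{\left(2,-4 \right)} \right)},f{\left(-4 \right)} \right)}\right)^{2} = \left(303 + \left(- \left(\left(1 + \left(- \frac{9}{2} + \frac{1}{2} \left(-4\right)\right)\right)^{2}\right)^{2} - 14 \left(1 + \left(- \frac{9}{2} + \frac{1}{2} \left(-4\right)\right)\right)^{2} + 14 \cdot 0 + \left(1 + \left(- \frac{9}{2} + \frac{1}{2} \left(-4\right)\right)\right)^{2} \cdot 0\right)\right)^{2} = \left(303 + \left(- \left(\left(1 - \frac{13}{2}\right)^{2}\right)^{2} - 14 \left(1 - \frac{13}{2}\right)^{2} + 0 + \left(1 - \frac{13}{2}\right)^{2} \cdot 0\right)\right)^{2} = \left(303 + \left(- \left(\left(- \frac{11}{2}\right)^{2}\right)^{2} - 14 \left(- \frac{11}{2}\right)^{2} + 0 + \left(- \frac{11}{2}\right)^{2} \cdot 0\right)\right)^{2} = \left(303 + \left(- \left(\frac{121}{4}\right)^{2} - \frac{847}{2} + 0 + \frac{121}{4} \cdot 0\right)\right)^{2} = \left(303 + \left(\left(-1\right) \frac{14641}{16} - \frac{847}{2} + 0 + 0\right)\right)^{2} = \left(303 + \left(- \frac{14641}{16} - \frac{847}{2} + 0 + 0\right)\right)^{2} = \left(303 - \frac{21417}{16}\right)^{2} = \left(- \frac{16569}{16}\right)^{2} = \frac{274531761}{256}$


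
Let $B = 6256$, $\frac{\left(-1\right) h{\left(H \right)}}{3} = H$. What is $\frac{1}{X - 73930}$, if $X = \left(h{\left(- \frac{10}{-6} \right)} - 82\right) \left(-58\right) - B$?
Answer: $- \frac{1}{75140} \approx -1.3308 \cdot 10^{-5}$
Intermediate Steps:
$h{\left(H \right)} = - 3 H$
$X = -1210$ ($X = \left(- 3 \left(- \frac{10}{-6}\right) - 82\right) \left(-58\right) - 6256 = \left(- 3 \left(\left(-10\right) \left(- \frac{1}{6}\right)\right) - 82\right) \left(-58\right) - 6256 = \left(\left(-3\right) \frac{5}{3} - 82\right) \left(-58\right) - 6256 = \left(-5 - 82\right) \left(-58\right) - 6256 = \left(-87\right) \left(-58\right) - 6256 = 5046 - 6256 = -1210$)
$\frac{1}{X - 73930} = \frac{1}{-1210 - 73930} = \frac{1}{-75140} = - \frac{1}{75140}$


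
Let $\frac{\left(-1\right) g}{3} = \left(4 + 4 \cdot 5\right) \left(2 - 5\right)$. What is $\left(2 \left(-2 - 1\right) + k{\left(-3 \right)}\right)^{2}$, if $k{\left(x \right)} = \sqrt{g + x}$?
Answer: $\left(6 - \sqrt{213}\right)^{2} \approx 73.866$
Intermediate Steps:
$g = 216$ ($g = - 3 \left(4 + 4 \cdot 5\right) \left(2 - 5\right) = - 3 \left(4 + 20\right) \left(-3\right) = - 3 \cdot 24 \left(-3\right) = \left(-3\right) \left(-72\right) = 216$)
$k{\left(x \right)} = \sqrt{216 + x}$
$\left(2 \left(-2 - 1\right) + k{\left(-3 \right)}\right)^{2} = \left(2 \left(-2 - 1\right) + \sqrt{216 - 3}\right)^{2} = \left(2 \left(-3\right) + \sqrt{213}\right)^{2} = \left(-6 + \sqrt{213}\right)^{2}$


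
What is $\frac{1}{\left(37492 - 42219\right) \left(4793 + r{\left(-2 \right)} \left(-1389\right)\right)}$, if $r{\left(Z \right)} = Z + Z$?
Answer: $- \frac{1}{48919723} \approx -2.0442 \cdot 10^{-8}$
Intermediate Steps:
$r{\left(Z \right)} = 2 Z$
$\frac{1}{\left(37492 - 42219\right) \left(4793 + r{\left(-2 \right)} \left(-1389\right)\right)} = \frac{1}{\left(37492 - 42219\right) \left(4793 + 2 \left(-2\right) \left(-1389\right)\right)} = \frac{1}{\left(-4727\right) \left(4793 - -5556\right)} = \frac{1}{\left(-4727\right) \left(4793 + 5556\right)} = \frac{1}{\left(-4727\right) 10349} = \frac{1}{-48919723} = - \frac{1}{48919723}$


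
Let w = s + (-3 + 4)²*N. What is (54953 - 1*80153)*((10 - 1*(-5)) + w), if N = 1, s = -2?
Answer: -352800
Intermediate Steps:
w = -1 (w = -2 + (-3 + 4)²*1 = -2 + 1²*1 = -2 + 1*1 = -2 + 1 = -1)
(54953 - 1*80153)*((10 - 1*(-5)) + w) = (54953 - 1*80153)*((10 - 1*(-5)) - 1) = (54953 - 80153)*((10 + 5) - 1) = -25200*(15 - 1) = -25200*14 = -352800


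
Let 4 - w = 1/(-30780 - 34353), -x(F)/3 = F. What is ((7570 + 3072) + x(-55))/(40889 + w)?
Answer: 703892331/2663483770 ≈ 0.26428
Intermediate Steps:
x(F) = -3*F
w = 260533/65133 (w = 4 - 1/(-30780 - 34353) = 4 - 1/(-65133) = 4 - 1*(-1/65133) = 4 + 1/65133 = 260533/65133 ≈ 4.0000)
((7570 + 3072) + x(-55))/(40889 + w) = ((7570 + 3072) - 3*(-55))/(40889 + 260533/65133) = (10642 + 165)/(2663483770/65133) = 10807*(65133/2663483770) = 703892331/2663483770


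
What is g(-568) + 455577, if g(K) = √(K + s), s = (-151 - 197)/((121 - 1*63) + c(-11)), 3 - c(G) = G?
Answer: 455577 + I*√20622/6 ≈ 4.5558e+5 + 23.934*I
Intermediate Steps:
c(G) = 3 - G
s = -29/6 (s = (-151 - 197)/((121 - 1*63) + (3 - 1*(-11))) = -348/((121 - 63) + (3 + 11)) = -348/(58 + 14) = -348/72 = -348*1/72 = -29/6 ≈ -4.8333)
g(K) = √(-29/6 + K) (g(K) = √(K - 29/6) = √(-29/6 + K))
g(-568) + 455577 = √(-174 + 36*(-568))/6 + 455577 = √(-174 - 20448)/6 + 455577 = √(-20622)/6 + 455577 = (I*√20622)/6 + 455577 = I*√20622/6 + 455577 = 455577 + I*√20622/6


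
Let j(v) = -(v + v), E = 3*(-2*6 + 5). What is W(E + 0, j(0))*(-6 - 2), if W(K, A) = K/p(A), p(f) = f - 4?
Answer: -42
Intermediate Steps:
p(f) = -4 + f
E = -21 (E = 3*(-12 + 5) = 3*(-7) = -21)
j(v) = -2*v
W(K, A) = K/(-4 + A)
W(E + 0, j(0))*(-6 - 2) = ((-21 + 0)/(-4 - 2*0))*(-6 - 2) = -21/(-4 + 0)*(-8) = -21/(-4)*(-8) = -21*(-¼)*(-8) = (21/4)*(-8) = -42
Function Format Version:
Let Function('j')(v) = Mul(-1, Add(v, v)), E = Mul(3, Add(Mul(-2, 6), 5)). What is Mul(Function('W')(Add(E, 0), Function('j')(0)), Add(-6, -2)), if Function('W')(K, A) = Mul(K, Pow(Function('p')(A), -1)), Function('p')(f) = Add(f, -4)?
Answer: -42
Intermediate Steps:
Function('p')(f) = Add(-4, f)
E = -21 (E = Mul(3, Add(-12, 5)) = Mul(3, -7) = -21)
Function('j')(v) = Mul(-2, v) (Function('j')(v) = Mul(-1, Mul(2, v)) = Mul(-2, v))
Function('W')(K, A) = Mul(K, Pow(Add(-4, A), -1))
Mul(Function('W')(Add(E, 0), Function('j')(0)), Add(-6, -2)) = Mul(Mul(Add(-21, 0), Pow(Add(-4, Mul(-2, 0)), -1)), Add(-6, -2)) = Mul(Mul(-21, Pow(Add(-4, 0), -1)), -8) = Mul(Mul(-21, Pow(-4, -1)), -8) = Mul(Mul(-21, Rational(-1, 4)), -8) = Mul(Rational(21, 4), -8) = -42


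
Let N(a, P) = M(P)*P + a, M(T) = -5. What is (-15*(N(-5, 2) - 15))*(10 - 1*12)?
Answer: -900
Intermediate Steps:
N(a, P) = a - 5*P (N(a, P) = -5*P + a = a - 5*P)
(-15*(N(-5, 2) - 15))*(10 - 1*12) = (-15*((-5 - 5*2) - 15))*(10 - 1*12) = (-15*((-5 - 10) - 15))*(10 - 12) = -15*(-15 - 15)*(-2) = -15*(-30)*(-2) = 450*(-2) = -900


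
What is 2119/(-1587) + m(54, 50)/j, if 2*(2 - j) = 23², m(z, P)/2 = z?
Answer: -485089/277725 ≈ -1.7467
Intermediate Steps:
m(z, P) = 2*z
j = -525/2 (j = 2 - ½*23² = 2 - ½*529 = 2 - 529/2 = -525/2 ≈ -262.50)
2119/(-1587) + m(54, 50)/j = 2119/(-1587) + (2*54)/(-525/2) = 2119*(-1/1587) + 108*(-2/525) = -2119/1587 - 72/175 = -485089/277725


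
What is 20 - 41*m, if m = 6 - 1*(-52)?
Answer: -2358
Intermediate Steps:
m = 58 (m = 6 + 52 = 58)
20 - 41*m = 20 - 41*58 = 20 - 2378 = -2358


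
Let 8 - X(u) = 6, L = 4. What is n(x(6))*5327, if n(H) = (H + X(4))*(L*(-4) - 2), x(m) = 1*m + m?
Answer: -1342404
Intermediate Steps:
X(u) = 2 (X(u) = 8 - 1*6 = 8 - 6 = 2)
x(m) = 2*m (x(m) = m + m = 2*m)
n(H) = -36 - 18*H (n(H) = (H + 2)*(4*(-4) - 2) = (2 + H)*(-16 - 2) = (2 + H)*(-18) = -36 - 18*H)
n(x(6))*5327 = (-36 - 36*6)*5327 = (-36 - 18*12)*5327 = (-36 - 216)*5327 = -252*5327 = -1342404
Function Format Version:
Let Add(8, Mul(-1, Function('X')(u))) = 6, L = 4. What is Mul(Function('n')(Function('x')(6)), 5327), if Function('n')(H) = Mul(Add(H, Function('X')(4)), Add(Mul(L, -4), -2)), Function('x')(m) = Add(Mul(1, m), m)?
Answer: -1342404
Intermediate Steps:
Function('X')(u) = 2 (Function('X')(u) = Add(8, Mul(-1, 6)) = Add(8, -6) = 2)
Function('x')(m) = Mul(2, m) (Function('x')(m) = Add(m, m) = Mul(2, m))
Function('n')(H) = Add(-36, Mul(-18, H)) (Function('n')(H) = Mul(Add(H, 2), Add(Mul(4, -4), -2)) = Mul(Add(2, H), Add(-16, -2)) = Mul(Add(2, H), -18) = Add(-36, Mul(-18, H)))
Mul(Function('n')(Function('x')(6)), 5327) = Mul(Add(-36, Mul(-18, Mul(2, 6))), 5327) = Mul(Add(-36, Mul(-18, 12)), 5327) = Mul(Add(-36, -216), 5327) = Mul(-252, 5327) = -1342404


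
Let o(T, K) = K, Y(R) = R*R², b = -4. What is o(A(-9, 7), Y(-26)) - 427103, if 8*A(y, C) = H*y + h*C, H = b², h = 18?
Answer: -444679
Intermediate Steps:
Y(R) = R³
H = 16 (H = (-4)² = 16)
A(y, C) = 2*y + 9*C/4 (A(y, C) = (16*y + 18*C)/8 = 2*y + 9*C/4)
o(A(-9, 7), Y(-26)) - 427103 = (-26)³ - 427103 = -17576 - 427103 = -444679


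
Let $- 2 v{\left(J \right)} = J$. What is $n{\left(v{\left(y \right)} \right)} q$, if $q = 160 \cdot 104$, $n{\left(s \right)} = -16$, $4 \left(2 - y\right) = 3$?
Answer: $-266240$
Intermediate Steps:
$y = \frac{5}{4}$ ($y = 2 - \frac{3}{4} = \frac{5}{4} \approx 1.25$)
$v{\left(J \right)} = - \frac{J}{2}$
$q = 16640$
$n{\left(v{\left(y \right)} \right)} q = \left(-16\right) 16640 = -266240$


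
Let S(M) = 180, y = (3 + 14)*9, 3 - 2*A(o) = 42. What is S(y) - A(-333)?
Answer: 399/2 ≈ 199.50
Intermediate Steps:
A(o) = -39/2 (A(o) = 3/2 - ½*42 = 3/2 - 21 = -39/2)
y = 153 (y = 17*9 = 153)
S(y) - A(-333) = 180 - 1*(-39/2) = 180 + 39/2 = 399/2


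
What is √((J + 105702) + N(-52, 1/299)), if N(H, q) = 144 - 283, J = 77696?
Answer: √183259 ≈ 428.09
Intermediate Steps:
N(H, q) = -139
√((J + 105702) + N(-52, 1/299)) = √((77696 + 105702) - 139) = √(183398 - 139) = √183259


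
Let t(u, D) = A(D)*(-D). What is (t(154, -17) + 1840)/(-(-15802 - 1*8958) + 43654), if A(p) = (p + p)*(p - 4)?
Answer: 6989/34207 ≈ 0.20431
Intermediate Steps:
A(p) = 2*p*(-4 + p) (A(p) = (2*p)*(-4 + p) = 2*p*(-4 + p))
t(u, D) = -2*D**2*(-4 + D) (t(u, D) = (2*D*(-4 + D))*(-D) = -2*D**2*(-4 + D))
(t(154, -17) + 1840)/(-(-15802 - 1*8958) + 43654) = (2*(-17)**2*(4 - 1*(-17)) + 1840)/(-(-15802 - 1*8958) + 43654) = (2*289*(4 + 17) + 1840)/(-(-15802 - 8958) + 43654) = (2*289*21 + 1840)/(-1*(-24760) + 43654) = (12138 + 1840)/(24760 + 43654) = 13978/68414 = 13978*(1/68414) = 6989/34207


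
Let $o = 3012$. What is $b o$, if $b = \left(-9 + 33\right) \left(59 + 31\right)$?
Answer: $6505920$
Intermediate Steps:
$b = 2160$ ($b = 24 \cdot 90 = 2160$)
$b o = 2160 \cdot 3012 = 6505920$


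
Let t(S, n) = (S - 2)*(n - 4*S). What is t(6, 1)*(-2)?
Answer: 184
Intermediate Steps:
t(S, n) = (-2 + S)*(n - 4*S)
t(6, 1)*(-2) = (-4*6² - 2*1 + 8*6 + 6*1)*(-2) = (-4*36 - 2 + 48 + 6)*(-2) = (-144 - 2 + 48 + 6)*(-2) = -92*(-2) = 184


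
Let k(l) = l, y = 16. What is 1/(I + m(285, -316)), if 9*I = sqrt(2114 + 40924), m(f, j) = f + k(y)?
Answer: 903/270209 - sqrt(4782)/270209 ≈ 0.0030859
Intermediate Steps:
m(f, j) = 16 + f (m(f, j) = f + 16 = 16 + f)
I = sqrt(4782)/3 (I = sqrt(2114 + 40924)/9 = sqrt(43038)/9 = (3*sqrt(4782))/9 = sqrt(4782)/3 ≈ 23.051)
1/(I + m(285, -316)) = 1/(sqrt(4782)/3 + (16 + 285)) = 1/(sqrt(4782)/3 + 301) = 1/(301 + sqrt(4782)/3)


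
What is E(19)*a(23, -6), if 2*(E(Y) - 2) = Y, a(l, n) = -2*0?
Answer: 0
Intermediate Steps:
a(l, n) = 0
E(Y) = 2 + Y/2
E(19)*a(23, -6) = (2 + (½)*19)*0 = (2 + 19/2)*0 = (23/2)*0 = 0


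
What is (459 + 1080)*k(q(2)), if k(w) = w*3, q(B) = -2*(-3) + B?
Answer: 36936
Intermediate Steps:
q(B) = 6 + B
k(w) = 3*w
(459 + 1080)*k(q(2)) = (459 + 1080)*(3*(6 + 2)) = 1539*(3*8) = 1539*24 = 36936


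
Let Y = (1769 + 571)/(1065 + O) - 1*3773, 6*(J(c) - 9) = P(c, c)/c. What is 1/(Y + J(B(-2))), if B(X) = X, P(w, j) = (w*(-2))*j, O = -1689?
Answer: -12/45205 ≈ -0.00026546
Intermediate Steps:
P(w, j) = -2*j*w (P(w, j) = (-2*w)*j = -2*j*w)
J(c) = 9 - c/3 (J(c) = 9 + ((-2*c*c)/c)/6 = 9 + ((-2*c**2)/c)/6 = 9 + (-2*c)/6 = 9 - c/3)
Y = -15107/4 (Y = (1769 + 571)/(1065 - 1689) - 1*3773 = 2340/(-624) - 3773 = 2340*(-1/624) - 3773 = -15/4 - 3773 = -15107/4 ≈ -3776.8)
1/(Y + J(B(-2))) = 1/(-15107/4 + (9 - 1/3*(-2))) = 1/(-15107/4 + (9 + 2/3)) = 1/(-15107/4 + 29/3) = 1/(-45205/12) = -12/45205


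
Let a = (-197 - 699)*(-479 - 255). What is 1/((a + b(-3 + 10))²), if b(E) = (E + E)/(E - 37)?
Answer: 225/97317297692209 ≈ 2.3120e-12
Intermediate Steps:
b(E) = 2*E/(-37 + E) (b(E) = (2*E)/(-37 + E) = 2*E/(-37 + E))
a = 657664 (a = -896*(-734) = 657664)
1/((a + b(-3 + 10))²) = 1/((657664 + 2*(-3 + 10)/(-37 + (-3 + 10)))²) = 1/((657664 + 2*7/(-37 + 7))²) = 1/((657664 + 2*7/(-30))²) = 1/((657664 + 2*7*(-1/30))²) = 1/((657664 - 7/15)²) = 1/((9864953/15)²) = 1/(97317297692209/225) = 225/97317297692209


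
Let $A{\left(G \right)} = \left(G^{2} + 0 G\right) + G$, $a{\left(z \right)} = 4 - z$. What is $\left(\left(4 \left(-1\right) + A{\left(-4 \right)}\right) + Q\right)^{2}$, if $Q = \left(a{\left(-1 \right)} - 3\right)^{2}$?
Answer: $144$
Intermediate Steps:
$A{\left(G \right)} = G + G^{2}$ ($A{\left(G \right)} = \left(G^{2} + 0\right) + G = G^{2} + G = G + G^{2}$)
$Q = 4$ ($Q = \left(\left(4 - -1\right) - 3\right)^{2} = \left(\left(4 + 1\right) - 3\right)^{2} = \left(5 - 3\right)^{2} = 2^{2} = 4$)
$\left(\left(4 \left(-1\right) + A{\left(-4 \right)}\right) + Q\right)^{2} = \left(\left(4 \left(-1\right) - 4 \left(1 - 4\right)\right) + 4\right)^{2} = \left(\left(-4 - -12\right) + 4\right)^{2} = \left(\left(-4 + 12\right) + 4\right)^{2} = \left(8 + 4\right)^{2} = 12^{2} = 144$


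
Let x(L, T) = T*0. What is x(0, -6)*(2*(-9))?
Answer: 0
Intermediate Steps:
x(L, T) = 0
x(0, -6)*(2*(-9)) = 0*(2*(-9)) = 0*(-18) = 0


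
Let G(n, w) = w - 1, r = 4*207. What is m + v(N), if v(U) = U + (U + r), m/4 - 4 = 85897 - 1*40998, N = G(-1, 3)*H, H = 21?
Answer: 180524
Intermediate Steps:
r = 828
G(n, w) = -1 + w
N = 42 (N = (-1 + 3)*21 = 2*21 = 42)
m = 179612 (m = 16 + 4*(85897 - 1*40998) = 16 + 4*(85897 - 40998) = 16 + 4*44899 = 16 + 179596 = 179612)
v(U) = 828 + 2*U (v(U) = U + (U + 828) = U + (828 + U) = 828 + 2*U)
m + v(N) = 179612 + (828 + 2*42) = 179612 + (828 + 84) = 179612 + 912 = 180524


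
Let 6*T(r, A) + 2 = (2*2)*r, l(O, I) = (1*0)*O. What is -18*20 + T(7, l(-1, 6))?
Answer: -1067/3 ≈ -355.67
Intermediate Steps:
l(O, I) = 0 (l(O, I) = 0*O = 0)
T(r, A) = -⅓ + 2*r/3 (T(r, A) = -⅓ + ((2*2)*r)/6 = -⅓ + (4*r)/6 = -⅓ + 2*r/3)
-18*20 + T(7, l(-1, 6)) = -18*20 + (-⅓ + (⅔)*7) = -360 + (-⅓ + 14/3) = -360 + 13/3 = -1067/3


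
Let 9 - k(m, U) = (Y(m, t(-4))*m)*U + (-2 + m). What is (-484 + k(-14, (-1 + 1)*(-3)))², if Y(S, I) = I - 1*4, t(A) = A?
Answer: 210681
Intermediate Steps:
Y(S, I) = -4 + I (Y(S, I) = I - 4 = -4 + I)
k(m, U) = 11 - m + 8*U*m (k(m, U) = 9 - (((-4 - 4)*m)*U + (-2 + m)) = 9 - ((-8*m)*U + (-2 + m)) = 9 - (-8*U*m + (-2 + m)) = 9 - (-2 + m - 8*U*m) = 9 + (2 - m + 8*U*m) = 11 - m + 8*U*m)
(-484 + k(-14, (-1 + 1)*(-3)))² = (-484 + (11 - 1*(-14) + 8*((-1 + 1)*(-3))*(-14)))² = (-484 + (11 + 14 + 8*(0*(-3))*(-14)))² = (-484 + (11 + 14 + 8*0*(-14)))² = (-484 + (11 + 14 + 0))² = (-484 + 25)² = (-459)² = 210681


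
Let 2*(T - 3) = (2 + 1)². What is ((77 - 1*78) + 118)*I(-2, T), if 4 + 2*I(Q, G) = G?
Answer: 819/4 ≈ 204.75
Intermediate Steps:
T = 15/2 (T = 3 + (2 + 1)²/2 = 3 + (½)*3² = 3 + (½)*9 = 3 + 9/2 = 15/2 ≈ 7.5000)
I(Q, G) = -2 + G/2
((77 - 1*78) + 118)*I(-2, T) = ((77 - 1*78) + 118)*(-2 + (½)*(15/2)) = ((77 - 78) + 118)*(-2 + 15/4) = (-1 + 118)*(7/4) = 117*(7/4) = 819/4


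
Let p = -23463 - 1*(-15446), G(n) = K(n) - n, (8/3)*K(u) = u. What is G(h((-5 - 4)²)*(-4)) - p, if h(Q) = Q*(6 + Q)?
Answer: 51269/2 ≈ 25635.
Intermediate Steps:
K(u) = 3*u/8
G(n) = -5*n/8 (G(n) = 3*n/8 - n = -5*n/8)
p = -8017 (p = -23463 + 15446 = -8017)
G(h((-5 - 4)²)*(-4)) - p = -5*(-5 - 4)²*(6 + (-5 - 4)²)*(-4)/8 - 1*(-8017) = -5*(-9)²*(6 + (-9)²)*(-4)/8 + 8017 = -5*81*(6 + 81)*(-4)/8 + 8017 = -5*81*87*(-4)/8 + 8017 = -35235*(-4)/8 + 8017 = -5/8*(-28188) + 8017 = 35235/2 + 8017 = 51269/2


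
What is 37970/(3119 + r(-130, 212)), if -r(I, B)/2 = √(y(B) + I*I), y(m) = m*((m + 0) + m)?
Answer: 118428430/9301009 + 151880*√26697/9301009 ≈ 15.401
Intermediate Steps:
y(m) = 2*m² (y(m) = m*(m + m) = m*(2*m) = 2*m²)
r(I, B) = -2*√(I² + 2*B²) (r(I, B) = -2*√(2*B² + I*I) = -2*√(2*B² + I²) = -2*√(I² + 2*B²))
37970/(3119 + r(-130, 212)) = 37970/(3119 - 2*√((-130)² + 2*212²)) = 37970/(3119 - 2*√(16900 + 2*44944)) = 37970/(3119 - 2*√(16900 + 89888)) = 37970/(3119 - 4*√26697)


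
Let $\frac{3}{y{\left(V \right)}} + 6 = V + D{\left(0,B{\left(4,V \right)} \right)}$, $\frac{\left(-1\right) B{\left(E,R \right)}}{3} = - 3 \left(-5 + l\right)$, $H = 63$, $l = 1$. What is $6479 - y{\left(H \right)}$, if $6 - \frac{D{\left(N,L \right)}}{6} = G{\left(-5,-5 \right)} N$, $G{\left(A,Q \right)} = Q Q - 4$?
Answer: $\frac{200848}{31} \approx 6479.0$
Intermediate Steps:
$G{\left(A,Q \right)} = -4 + Q^{2}$ ($G{\left(A,Q \right)} = Q^{2} - 4 = -4 + Q^{2}$)
$B{\left(E,R \right)} = -36$ ($B{\left(E,R \right)} = - 3 \left(- 3 \left(-5 + 1\right)\right) = - 3 \left(\left(-3\right) \left(-4\right)\right) = \left(-3\right) 12 = -36$)
$D{\left(N,L \right)} = 36 - 126 N$ ($D{\left(N,L \right)} = 36 - 6 \left(-4 + \left(-5\right)^{2}\right) N = 36 - 6 \left(-4 + 25\right) N = 36 - 6 \cdot 21 N = 36 - 126 N$)
$y{\left(V \right)} = \frac{3}{30 + V}$ ($y{\left(V \right)} = \frac{3}{-6 + \left(V + \left(36 - 0\right)\right)} = \frac{3}{-6 + \left(V + \left(36 + 0\right)\right)} = \frac{3}{-6 + \left(V + 36\right)} = \frac{3}{-6 + \left(36 + V\right)} = \frac{3}{30 + V}$)
$6479 - y{\left(H \right)} = 6479 - \frac{3}{30 + 63} = 6479 - \frac{3}{93} = 6479 - 3 \cdot \frac{1}{93} = 6479 - \frac{1}{31} = \frac{200848}{31}$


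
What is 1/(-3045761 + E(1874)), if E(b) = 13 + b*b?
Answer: 1/466128 ≈ 2.1453e-6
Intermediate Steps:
E(b) = 13 + b²
1/(-3045761 + E(1874)) = 1/(-3045761 + (13 + 1874²)) = 1/(-3045761 + (13 + 3511876)) = 1/(-3045761 + 3511889) = 1/466128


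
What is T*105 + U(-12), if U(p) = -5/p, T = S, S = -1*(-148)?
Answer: 186485/12 ≈ 15540.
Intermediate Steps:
S = 148
T = 148
T*105 + U(-12) = 148*105 - 5/(-12) = 15540 - 5*(-1/12) = 15540 + 5/12 = 186485/12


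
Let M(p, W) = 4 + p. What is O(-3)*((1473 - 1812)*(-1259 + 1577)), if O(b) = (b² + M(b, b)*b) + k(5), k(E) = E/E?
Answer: -754614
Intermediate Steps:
k(E) = 1
O(b) = 1 + b² + b*(4 + b) (O(b) = (b² + (4 + b)*b) + 1 = (b² + b*(4 + b)) + 1 = 1 + b² + b*(4 + b))
O(-3)*((1473 - 1812)*(-1259 + 1577)) = (1 + (-3)² - 3*(4 - 3))*((1473 - 1812)*(-1259 + 1577)) = (1 + 9 - 3*1)*(-339*318) = (1 + 9 - 3)*(-107802) = 7*(-107802) = -754614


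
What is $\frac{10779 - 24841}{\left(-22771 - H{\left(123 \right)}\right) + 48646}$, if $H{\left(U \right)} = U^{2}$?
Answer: $- \frac{7031}{5373} \approx -1.3086$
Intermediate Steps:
$\frac{10779 - 24841}{\left(-22771 - H{\left(123 \right)}\right) + 48646} = \frac{10779 - 24841}{\left(-22771 - 123^{2}\right) + 48646} = \frac{10779 - 24841}{\left(-22771 - 15129\right) + 48646} = - \frac{14062}{-37900 + 48646} = - \frac{14062}{10746} = \left(-14062\right) \frac{1}{10746} = - \frac{7031}{5373}$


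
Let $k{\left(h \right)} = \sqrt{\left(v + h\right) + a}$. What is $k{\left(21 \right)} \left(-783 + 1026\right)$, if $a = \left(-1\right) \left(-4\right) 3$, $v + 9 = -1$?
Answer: $243 \sqrt{23} \approx 1165.4$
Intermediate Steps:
$v = -10$ ($v = -9 - 1 = -10$)
$a = 12$ ($a = 4 \cdot 3 = 12$)
$k{\left(h \right)} = \sqrt{2 + h}$ ($k{\left(h \right)} = \sqrt{\left(-10 + h\right) + 12} = \sqrt{2 + h}$)
$k{\left(21 \right)} \left(-783 + 1026\right) = \sqrt{2 + 21} \left(-783 + 1026\right) = \sqrt{23} \cdot 243 = 243 \sqrt{23}$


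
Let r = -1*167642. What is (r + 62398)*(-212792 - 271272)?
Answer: 50944831616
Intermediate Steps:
r = -167642
(r + 62398)*(-212792 - 271272) = (-167642 + 62398)*(-212792 - 271272) = -105244*(-484064) = 50944831616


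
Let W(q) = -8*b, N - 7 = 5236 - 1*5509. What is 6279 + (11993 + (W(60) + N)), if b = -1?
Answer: 18014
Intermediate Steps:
N = -266 (N = 7 + (5236 - 1*5509) = 7 + (5236 - 5509) = 7 - 273 = -266)
W(q) = 8 (W(q) = -8*(-1) = 8)
6279 + (11993 + (W(60) + N)) = 6279 + (11993 + (8 - 266)) = 6279 + (11993 - 258) = 6279 + 11735 = 18014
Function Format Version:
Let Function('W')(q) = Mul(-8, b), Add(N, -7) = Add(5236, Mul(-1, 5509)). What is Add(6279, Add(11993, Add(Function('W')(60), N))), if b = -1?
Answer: 18014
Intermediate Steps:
N = -266 (N = Add(7, Add(5236, Mul(-1, 5509))) = Add(7, Add(5236, -5509)) = Add(7, -273) = -266)
Function('W')(q) = 8 (Function('W')(q) = Mul(-8, -1) = 8)
Add(6279, Add(11993, Add(Function('W')(60), N))) = Add(6279, Add(11993, Add(8, -266))) = Add(6279, Add(11993, -258)) = Add(6279, 11735) = 18014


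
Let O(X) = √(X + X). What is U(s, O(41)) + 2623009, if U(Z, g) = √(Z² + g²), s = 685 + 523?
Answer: 2623009 + √1459346 ≈ 2.6242e+6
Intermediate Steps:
O(X) = √2*√X (O(X) = √(2*X) = √2*√X)
s = 1208
U(s, O(41)) + 2623009 = √(1208² + (√2*√41)²) + 2623009 = √(1459264 + (√82)²) + 2623009 = √(1459264 + 82) + 2623009 = √1459346 + 2623009 = 2623009 + √1459346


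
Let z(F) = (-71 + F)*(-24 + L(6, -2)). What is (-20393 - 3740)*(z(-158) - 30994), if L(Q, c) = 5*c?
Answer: 560078664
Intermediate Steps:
z(F) = 2414 - 34*F (z(F) = (-71 + F)*(-24 + 5*(-2)) = (-71 + F)*(-24 - 10) = (-71 + F)*(-34) = 2414 - 34*F)
(-20393 - 3740)*(z(-158) - 30994) = (-20393 - 3740)*((2414 - 34*(-158)) - 30994) = -24133*((2414 + 5372) - 30994) = -24133*(7786 - 30994) = -24133*(-23208) = 560078664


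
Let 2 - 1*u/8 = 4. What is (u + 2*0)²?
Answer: 256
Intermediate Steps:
u = -16 (u = 16 - 8*4 = 16 - 32 = -16)
(u + 2*0)² = (-16 + 2*0)² = (-16 + 0)² = (-16)² = 256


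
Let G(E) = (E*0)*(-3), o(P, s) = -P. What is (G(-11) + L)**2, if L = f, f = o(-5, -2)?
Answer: 25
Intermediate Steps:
G(E) = 0 (G(E) = 0*(-3) = 0)
f = 5 (f = -1*(-5) = 5)
L = 5
(G(-11) + L)**2 = (0 + 5)**2 = 5**2 = 25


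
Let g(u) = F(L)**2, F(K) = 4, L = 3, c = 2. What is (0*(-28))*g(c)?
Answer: 0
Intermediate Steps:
g(u) = 16 (g(u) = 4**2 = 16)
(0*(-28))*g(c) = (0*(-28))*16 = 0*16 = 0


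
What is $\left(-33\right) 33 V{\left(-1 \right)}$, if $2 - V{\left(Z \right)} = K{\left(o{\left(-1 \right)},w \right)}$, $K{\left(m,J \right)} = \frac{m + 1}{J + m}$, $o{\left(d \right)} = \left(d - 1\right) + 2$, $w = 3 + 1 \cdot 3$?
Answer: $- \frac{3993}{2} \approx -1996.5$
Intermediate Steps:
$w = 6$ ($w = 3 + 3 = 6$)
$o{\left(d \right)} = 1 + d$ ($o{\left(d \right)} = \left(-1 + d\right) + 2 = 1 + d$)
$K{\left(m,J \right)} = \frac{1 + m}{J + m}$
$V{\left(Z \right)} = \frac{11}{6}$ ($V{\left(Z \right)} = 2 - \frac{1 + \left(1 - 1\right)}{6 + \left(1 - 1\right)} = 2 - \frac{1 + 0}{6 + 0} = 2 - \frac{1}{6} \cdot 1 = 2 - \frac{1}{6} = \frac{11}{6}$)
$\left(-33\right) 33 V{\left(-1 \right)} = \left(-33\right) 33 \cdot \frac{11}{6} = \left(-1089\right) \frac{11}{6} = - \frac{3993}{2}$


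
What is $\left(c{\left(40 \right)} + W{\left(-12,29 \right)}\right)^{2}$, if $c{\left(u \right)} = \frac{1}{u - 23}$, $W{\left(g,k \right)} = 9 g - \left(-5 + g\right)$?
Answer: $\frac{2390116}{289} \approx 8270.3$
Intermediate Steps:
$W{\left(g,k \right)} = 5 + 8 g$
$c{\left(u \right)} = \frac{1}{-23 + u}$
$\left(c{\left(40 \right)} + W{\left(-12,29 \right)}\right)^{2} = \left(\frac{1}{-23 + 40} + \left(5 + 8 \left(-12\right)\right)\right)^{2} = \left(\frac{1}{17} + \left(5 - 96\right)\right)^{2} = \left(\frac{1}{17} - 91\right)^{2} = \left(- \frac{1546}{17}\right)^{2} = \frac{2390116}{289}$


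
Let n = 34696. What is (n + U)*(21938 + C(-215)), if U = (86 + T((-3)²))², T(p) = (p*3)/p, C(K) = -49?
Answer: 932843513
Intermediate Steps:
T(p) = 3 (T(p) = (3*p)/p = 3)
U = 7921 (U = (86 + 3)² = 89² = 7921)
(n + U)*(21938 + C(-215)) = (34696 + 7921)*(21938 - 49) = 42617*21889 = 932843513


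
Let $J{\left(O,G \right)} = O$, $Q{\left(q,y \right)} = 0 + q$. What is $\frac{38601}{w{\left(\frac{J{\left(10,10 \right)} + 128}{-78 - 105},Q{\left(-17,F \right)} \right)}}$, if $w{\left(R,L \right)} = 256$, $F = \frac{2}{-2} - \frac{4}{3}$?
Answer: $\frac{38601}{256} \approx 150.79$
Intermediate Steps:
$F = - \frac{7}{3}$ ($F = 2 \left(- \frac{1}{2}\right) - \frac{4}{3} = -1 - \frac{4}{3} = - \frac{7}{3} \approx -2.3333$)
$Q{\left(q,y \right)} = q$
$\frac{38601}{w{\left(\frac{J{\left(10,10 \right)} + 128}{-78 - 105},Q{\left(-17,F \right)} \right)}} = \frac{38601}{256}$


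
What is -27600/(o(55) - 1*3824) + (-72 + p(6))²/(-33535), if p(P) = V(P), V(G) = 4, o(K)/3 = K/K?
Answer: 907897696/128137235 ≈ 7.0854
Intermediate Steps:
o(K) = 3 (o(K) = 3*(K/K) = 3*1 = 3)
p(P) = 4
-27600/(o(55) - 1*3824) + (-72 + p(6))²/(-33535) = -27600/(3 - 1*3824) + (-72 + 4)²/(-33535) = -27600/(3 - 3824) + (-68)²*(-1/33535) = -27600/(-3821) + 4624*(-1/33535) = -27600*(-1/3821) - 4624/33535 = 27600/3821 - 4624/33535 = 907897696/128137235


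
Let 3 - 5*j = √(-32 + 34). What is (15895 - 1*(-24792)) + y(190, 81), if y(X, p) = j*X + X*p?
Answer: 56191 - 38*√2 ≈ 56137.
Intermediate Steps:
j = ⅗ - √2/5 (j = ⅗ - √(-32 + 34)/5 = ⅗ - √2/5 ≈ 0.31716)
y(X, p) = X*p + X*(⅗ - √2/5) (y(X, p) = (⅗ - √2/5)*X + X*p = X*(⅗ - √2/5) + X*p = X*p + X*(⅗ - √2/5))
(15895 - 1*(-24792)) + y(190, 81) = (15895 - 1*(-24792)) + (⅕)*190*(3 - √2 + 5*81) = (15895 + 24792) + (⅕)*190*(3 - √2 + 405) = 40687 + (⅕)*190*(408 - √2) = 40687 + (15504 - 38*√2) = 56191 - 38*√2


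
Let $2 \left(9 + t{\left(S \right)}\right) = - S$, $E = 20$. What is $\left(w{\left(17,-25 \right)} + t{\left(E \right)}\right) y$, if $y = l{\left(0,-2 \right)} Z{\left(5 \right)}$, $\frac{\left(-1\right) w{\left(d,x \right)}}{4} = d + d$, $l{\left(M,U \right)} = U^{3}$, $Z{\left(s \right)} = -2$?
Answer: $-2480$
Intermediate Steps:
$w{\left(d,x \right)} = - 8 d$ ($w{\left(d,x \right)} = - 4 \left(d + d\right) = - 4 \cdot 2 d = - 8 d$)
$t{\left(S \right)} = -9 - \frac{S}{2}$ ($t{\left(S \right)} = -9 + \frac{\left(-1\right) S}{2} = -9 - \frac{S}{2}$)
$y = 16$ ($y = \left(-2\right)^{3} \left(-2\right) = \left(-8\right) \left(-2\right) = 16$)
$\left(w{\left(17,-25 \right)} + t{\left(E \right)}\right) y = \left(\left(-8\right) 17 - 19\right) 16 = \left(-136 - 19\right) 16 = \left(-155\right) 16 = -2480$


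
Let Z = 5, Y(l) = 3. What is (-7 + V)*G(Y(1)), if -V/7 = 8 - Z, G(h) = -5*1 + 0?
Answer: 140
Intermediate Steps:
G(h) = -5 (G(h) = -5 + 0 = -5)
V = -21 (V = -7*(8 - 1*5) = -7*(8 - 5) = -7*3 = -21)
(-7 + V)*G(Y(1)) = (-7 - 21)*(-5) = -28*(-5) = 140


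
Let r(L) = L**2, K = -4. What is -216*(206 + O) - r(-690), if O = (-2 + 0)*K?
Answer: -522324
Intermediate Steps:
O = 8 (O = (-2 + 0)*(-4) = -2*(-4) = 8)
-216*(206 + O) - r(-690) = -216*(206 + 8) - 1*(-690)**2 = -216*214 - 1*476100 = -46224 - 476100 = -522324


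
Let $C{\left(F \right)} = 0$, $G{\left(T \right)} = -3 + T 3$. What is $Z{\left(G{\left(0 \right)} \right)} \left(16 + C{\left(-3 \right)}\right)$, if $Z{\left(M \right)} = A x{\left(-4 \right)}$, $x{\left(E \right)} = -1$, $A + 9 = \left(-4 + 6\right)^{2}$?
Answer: $80$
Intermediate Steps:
$G{\left(T \right)} = -3 + 3 T$
$A = -5$ ($A = -9 + \left(-4 + 6\right)^{2} = -9 + 2^{2} = -9 + 4 = -5$)
$Z{\left(M \right)} = 5$ ($Z{\left(M \right)} = \left(-5\right) \left(-1\right) = 5$)
$Z{\left(G{\left(0 \right)} \right)} \left(16 + C{\left(-3 \right)}\right) = 5 \left(16 + 0\right) = 5 \cdot 16 = 80$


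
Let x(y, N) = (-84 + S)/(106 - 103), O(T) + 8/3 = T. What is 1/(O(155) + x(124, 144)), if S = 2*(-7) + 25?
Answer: 1/128 ≈ 0.0078125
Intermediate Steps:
O(T) = -8/3 + T
S = 11 (S = -14 + 25 = 11)
x(y, N) = -73/3 (x(y, N) = (-84 + 11)/(106 - 103) = -73/3)
1/(O(155) + x(124, 144)) = 1/((-8/3 + 155) - 73/3) = 1/(457/3 - 73/3) = 1/128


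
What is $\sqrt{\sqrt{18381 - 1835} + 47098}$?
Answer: $\sqrt{47098 + \sqrt{16546}} \approx 217.32$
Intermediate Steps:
$\sqrt{\sqrt{18381 - 1835} + 47098} = \sqrt{\sqrt{16546} + 47098} = \sqrt{47098 + \sqrt{16546}}$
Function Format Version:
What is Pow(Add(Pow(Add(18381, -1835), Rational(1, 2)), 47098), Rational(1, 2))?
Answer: Pow(Add(47098, Pow(16546, Rational(1, 2))), Rational(1, 2)) ≈ 217.32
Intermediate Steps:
Pow(Add(Pow(Add(18381, -1835), Rational(1, 2)), 47098), Rational(1, 2)) = Pow(Add(Pow(16546, Rational(1, 2)), 47098), Rational(1, 2)) = Pow(Add(47098, Pow(16546, Rational(1, 2))), Rational(1, 2))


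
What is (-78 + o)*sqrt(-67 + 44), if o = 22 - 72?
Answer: -128*I*sqrt(23) ≈ -613.87*I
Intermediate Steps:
o = -50
(-78 + o)*sqrt(-67 + 44) = (-78 - 50)*sqrt(-67 + 44) = -128*I*sqrt(23)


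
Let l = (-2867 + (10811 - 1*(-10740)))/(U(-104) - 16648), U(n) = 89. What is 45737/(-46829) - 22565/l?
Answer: 17496980889107/874953036 ≈ 19998.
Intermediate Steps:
l = -18684/16559 (l = (-2867 + (10811 - 1*(-10740)))/(89 - 16648) = (-2867 + (10811 + 10740))/(-16559) = (-2867 + 21551)*(-1/16559) = 18684*(-1/16559) = -18684/16559 ≈ -1.1283)
45737/(-46829) - 22565/l = 45737/(-46829) - 22565/(-18684/16559) = 45737*(-1/46829) - 22565*(-16559/18684) = -45737/46829 + 373653835/18684 = 17496980889107/874953036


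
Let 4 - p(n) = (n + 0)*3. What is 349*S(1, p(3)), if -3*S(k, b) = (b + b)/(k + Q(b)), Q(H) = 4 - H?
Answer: 349/3 ≈ 116.33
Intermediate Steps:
p(n) = 4 - 3*n (p(n) = 4 - (n + 0)*3 = 4 - n*3 = 4 - 3*n)
S(k, b) = -2*b/(3*(4 + k - b)) (S(k, b) = -(b + b)/(3*(k + (4 - b))) = -2*b/(3*(4 + k - b)))
349*S(1, p(3)) = 349*(2*(4 - 3*3)/(3*(-4 + (4 - 3*3) - 1*1))) = 349*(2*(4 - 9)/(3*(-4 + (4 - 9) - 1))) = 349*((⅔)*(-5)/(-4 - 5 - 1)) = 349*((⅔)*(-5)/(-10)) = 349*((⅔)*(-5)*(-⅒)) = 349*(⅓) = 349/3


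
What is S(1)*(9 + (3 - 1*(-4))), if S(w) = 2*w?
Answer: 32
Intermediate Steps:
S(1)*(9 + (3 - 1*(-4))) = (2*1)*(9 + (3 - 1*(-4))) = 2*(9 + (3 + 4)) = 2*(9 + 7) = 2*16 = 32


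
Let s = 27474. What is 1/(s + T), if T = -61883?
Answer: -1/34409 ≈ -2.9062e-5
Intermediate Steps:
1/(s + T) = 1/(27474 - 61883) = 1/(-34409) = -1/34409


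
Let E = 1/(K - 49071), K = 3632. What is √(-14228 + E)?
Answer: I*√29376590359827/45439 ≈ 119.28*I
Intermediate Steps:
E = -1/45439 (E = 1/(3632 - 49071) = 1/(-45439) = -1/45439 ≈ -2.2008e-5)
√(-14228 + E) = √(-14228 - 1/45439) = √(-646506093/45439) = I*√29376590359827/45439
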